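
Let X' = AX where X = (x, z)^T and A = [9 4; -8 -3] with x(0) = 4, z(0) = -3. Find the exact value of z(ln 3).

A = [[9,4],[-8,-3]]; eigenvalues λ = 1, 5.
Eigenvectors: (1,-2) for λ=1, (1,-1) for λ=5.
From the initial condition, c_1 = -1, c_2 = 5.
z(ln 3) = (-1)(3^1)(-2) + (5)(3^5)(-1) = -1209.

-1209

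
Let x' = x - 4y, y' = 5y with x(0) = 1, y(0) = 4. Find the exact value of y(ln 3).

972

A = [[1,-4],[0,5]]; eigenvalues λ = 5, 1.
Eigenvectors: (1,-1) for λ=5, (-1,0) for λ=1.
From the initial condition, c_1 = -4, c_2 = -5.
y(ln 3) = (-4)(3^5)(-1) + (-5)(3^1)(0) = 972.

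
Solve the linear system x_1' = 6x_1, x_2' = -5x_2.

Coefficient matrix A = [[6, 0], [0, -5]].
Characteristic polynomial det(A - λI) = λ^2 - λ - 30 = 0.
Eigenvalues λ = -5, 6.
For λ=-5: (A-λI) row 1 is [11, 0], so an eigenvector is (0, 1).
For λ=6: (A-λI) row 2 is [0, -11], so an eigenvector is (-1, 0).
General solution: K_1e^(-5t)(0,1) + K_2e^(6t)(-1,0).

x_1(t) = -K_2e^(6t), x_2(t) = K_1e^(-5t)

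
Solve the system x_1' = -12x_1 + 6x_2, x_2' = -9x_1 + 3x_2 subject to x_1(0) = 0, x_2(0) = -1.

x_1(t) = -2e^(-3t) + 2e^(-6t), x_2(t) = -3e^(-3t) + 2e^(-6t)

Coefficient matrix A = [[-12, 6], [-9, 3]].
Characteristic polynomial det(A - λI) = λ^2 + 9λ + 18 = 0.
Eigenvalues λ = -3, -6.
For λ=-3: (A-λI) row 1 is [-9, 6], so an eigenvector is (2, 3).
For λ=-6: (A-λI) row 1 is [-6, 6], so an eigenvector is (-1, -1).
General solution: c_1e^(-3t)(2,3) + c_2e^(-6t)(-1,-1).
Applying x_1(0)=0, x_2(0)=-1 gives c_1=-1, c_2=-2.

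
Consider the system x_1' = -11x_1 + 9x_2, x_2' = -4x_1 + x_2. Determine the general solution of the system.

Coefficient matrix A = [[-11, 9], [-4, 1]].
Characteristic polynomial det(A - λI) = λ^2 + 10λ + 25 = 0.
Single eigenvalue λ = -5 with algebraic multiplicity 2.
Eigenvector v = (-3,-2); generalized eigenvector w with (A-λI)w=v is (-1,-1).
General solution: e^(-5t)[K_1·v + K_2·(t·v + w)].

x_1(t) = -3K_1e^(-5t) - 3K_2te^(-5t) - K_2e^(-5t), x_2(t) = -2K_1e^(-5t) - 2K_2te^(-5t) - K_2e^(-5t)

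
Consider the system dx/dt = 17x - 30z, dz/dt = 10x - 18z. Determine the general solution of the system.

Coefficient matrix A = [[17, -30], [10, -18]].
Characteristic polynomial det(A - λI) = λ^2 + λ - 6 = 0.
Eigenvalues λ = 2, -3.
For λ=2: (A-λI) row 1 is [15, -30], so an eigenvector is (2, 1).
For λ=-3: (A-λI) row 1 is [20, -30], so an eigenvector is (-3, -2).
General solution: K_1e^(2t)(2,1) + K_2e^(-3t)(-3,-2).

x(t) = 2K_1e^(2t) - 3K_2e^(-3t), z(t) = K_1e^(2t) - 2K_2e^(-3t)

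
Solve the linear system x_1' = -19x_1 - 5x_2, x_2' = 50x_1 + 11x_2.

x_1(t) = -c_1e^(-4t)cos(5t) - c_2e^(-4t)sin(5t), x_2(t) = -c_1e^(-4t)sin(5t) + 3c_1e^(-4t)cos(5t) + 3c_2e^(-4t)sin(5t) + c_2e^(-4t)cos(5t)

Coefficient matrix A = [[-19, -5], [50, 11]].
Characteristic polynomial det(A - λI) = λ^2 + 8λ + 41 = 0.
Eigenvalues λ = -4 ± 5i (complex conjugate pair).
For λ=-4+5i: an eigenvector is (-1,3) - i(0,-1) = (-1, 3 + i).
A real fundamental pair from Re and Im of e^((-4+5i)t)v: X_1 = e^(-4t)(cos(5t)·(-1,3) + sin(5t)·(0,-1)), X_2 = e^(-4t)(sin(5t)·(-1,3) - cos(5t)·(0,-1)).
General solution: c_1X_1 + c_2X_2.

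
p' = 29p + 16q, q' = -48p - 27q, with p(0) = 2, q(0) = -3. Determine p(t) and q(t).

Coefficient matrix A = [[29, 16], [-48, -27]].
Characteristic polynomial det(A - λI) = λ^2 - 2λ - 15 = 0.
Eigenvalues λ = -3, 5.
For λ=-3: (A-λI) row 1 is [32, 16], so an eigenvector is (1, -2).
For λ=5: (A-λI) row 1 is [24, 16], so an eigenvector is (2, -3).
General solution: K_1e^(-3t)(1,-2) + K_2e^(5t)(2,-3).
Applying p(0)=2, q(0)=-3 gives K_1=0, K_2=1.

p(t) = 2e^(5t), q(t) = -3e^(5t)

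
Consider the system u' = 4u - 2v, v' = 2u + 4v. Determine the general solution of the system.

Coefficient matrix A = [[4, -2], [2, 4]].
Characteristic polynomial det(A - λI) = λ^2 - 8λ + 20 = 0.
Eigenvalues λ = 4 ± 2i (complex conjugate pair).
For λ=4+2i: an eigenvector is (0,-1) - i(1,0) = (0 - i, -1).
A real fundamental pair from Re and Im of e^((4+2i)t)v: X_1 = e^(4t)(cos(2t)·(0,-1) + sin(2t)·(1,0)), X_2 = e^(4t)(sin(2t)·(0,-1) - cos(2t)·(1,0)).
General solution: c_1X_1 + c_2X_2.

u(t) = c_1e^(4t)sin(2t) - c_2e^(4t)cos(2t), v(t) = -c_1e^(4t)cos(2t) - c_2e^(4t)sin(2t)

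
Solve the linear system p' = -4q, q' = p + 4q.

p(t) = 2C_1e^(2t) + 2C_2te^(2t) + C_2e^(2t), q(t) = -C_1e^(2t) - C_2te^(2t) - C_2e^(2t)

Coefficient matrix A = [[0, -4], [1, 4]].
Characteristic polynomial det(A - λI) = λ^2 - 4λ + 4 = 0.
Single eigenvalue λ = 2 with algebraic multiplicity 2.
Eigenvector v = (2,-1); generalized eigenvector w with (A-λI)w=v is (1,-1).
General solution: e^(2t)[C_1·v + C_2·(t·v + w)].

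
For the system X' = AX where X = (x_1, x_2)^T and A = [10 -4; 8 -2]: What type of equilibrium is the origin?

unstable node

A = [[10,-4],[8,-2]]; det(A-λI) = λ^2 - 8λ + 12.
λ = 2, 6: both positive.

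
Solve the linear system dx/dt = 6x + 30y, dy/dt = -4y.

x(t) = -c_1e^(6t) + 3c_2e^(-4t), y(t) = -c_2e^(-4t)

Coefficient matrix A = [[6, 30], [0, -4]].
Characteristic polynomial det(A - λI) = λ^2 - 2λ - 24 = 0.
Eigenvalues λ = 6, -4.
For λ=6: (A-λI) row 1 is [0, 30], so an eigenvector is (-1, 0).
For λ=-4: (A-λI) row 1 is [10, 30], so an eigenvector is (3, -1).
General solution: c_1e^(6t)(-1,0) + c_2e^(-4t)(3,-1).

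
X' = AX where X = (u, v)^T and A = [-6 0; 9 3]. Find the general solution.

Coefficient matrix A = [[-6, 0], [9, 3]].
Characteristic polynomial det(A - λI) = λ^2 + 3λ - 18 = 0.
Eigenvalues λ = -6, 3.
For λ=-6: (A-λI) row 2 is [9, 9], so an eigenvector is (-1, 1).
For λ=3: (A-λI) row 1 is [-9, 0], so an eigenvector is (0, 1).
General solution: c_1e^(-6t)(-1,1) + c_2e^(3t)(0,1).

u(t) = -c_1e^(-6t), v(t) = c_1e^(-6t) + c_2e^(3t)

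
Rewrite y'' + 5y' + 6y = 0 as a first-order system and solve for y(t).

Let x_1 = y, x_2 = y'. Then x_1' = x_2 and x_2' = -6x_1 - 5x_2.
A = [[0,1],[-6,-5]]; det(A-λI) = λ^2 + 5λ + 6.
Eigenvalues λ = -3, -2 with eigenvectors (1,-3), (1,-2).

y(t) = c_1e^(-3t) + c_2e^(-2t)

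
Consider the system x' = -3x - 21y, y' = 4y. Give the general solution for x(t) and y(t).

x(t) = 3K_1e^(4t) - K_2e^(-3t), y(t) = -K_1e^(4t)

Coefficient matrix A = [[-3, -21], [0, 4]].
Characteristic polynomial det(A - λI) = λ^2 - λ - 12 = 0.
Eigenvalues λ = 4, -3.
For λ=4: (A-λI) row 1 is [-7, -21], so an eigenvector is (3, -1).
For λ=-3: (A-λI) row 1 is [0, -21], so an eigenvector is (-1, 0).
General solution: K_1e^(4t)(3,-1) + K_2e^(-3t)(-1,0).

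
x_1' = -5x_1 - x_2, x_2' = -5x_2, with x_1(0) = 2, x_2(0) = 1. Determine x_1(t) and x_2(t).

x_1(t) = -te^(-5t) + 2e^(-5t), x_2(t) = e^(-5t)

Coefficient matrix A = [[-5, -1], [0, -5]].
Characteristic polynomial det(A - λI) = λ^2 + 10λ + 25 = 0.
Single eigenvalue λ = -5 with algebraic multiplicity 2.
Eigenvector v = (-1,0); generalized eigenvector w with (A-λI)w=v is (-3,1).
General solution: e^(-5t)[c_1·v + c_2·(t·v + w)].
Applying x_1(0)=2, x_2(0)=1 gives c_1=-5, c_2=1.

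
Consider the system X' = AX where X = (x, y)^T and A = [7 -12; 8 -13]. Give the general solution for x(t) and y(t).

Coefficient matrix A = [[7, -12], [8, -13]].
Characteristic polynomial det(A - λI) = λ^2 + 6λ + 5 = 0.
Eigenvalues λ = -5, -1.
For λ=-5: (A-λI) row 1 is [12, -12], so an eigenvector is (-1, -1).
For λ=-1: (A-λI) row 1 is [8, -12], so an eigenvector is (-3, -2).
General solution: C_1e^(-5t)(-1,-1) + C_2e^(-t)(-3,-2).

x(t) = -C_1e^(-5t) - 3C_2e^(-t), y(t) = -C_1e^(-5t) - 2C_2e^(-t)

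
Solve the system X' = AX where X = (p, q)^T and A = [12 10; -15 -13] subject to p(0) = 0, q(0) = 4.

Coefficient matrix A = [[12, 10], [-15, -13]].
Characteristic polynomial det(A - λI) = λ^2 + λ - 6 = 0.
Eigenvalues λ = -3, 2.
For λ=-3: (A-λI) row 1 is [15, 10], so an eigenvector is (2, -3).
For λ=2: (A-λI) row 1 is [10, 10], so an eigenvector is (1, -1).
General solution: C_1e^(-3t)(2,-3) + C_2e^(2t)(1,-1).
Applying p(0)=0, q(0)=4 gives C_1=-4, C_2=8.

p(t) = 8e^(2t) - 8e^(-3t), q(t) = -8e^(2t) + 12e^(-3t)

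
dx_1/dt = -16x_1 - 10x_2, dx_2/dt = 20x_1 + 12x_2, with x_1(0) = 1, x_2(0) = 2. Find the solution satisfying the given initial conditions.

x_1(t) = -17e^(-2t)sin(2t) + e^(-2t)cos(2t), x_2(t) = 24e^(-2t)sin(2t) + 2e^(-2t)cos(2t)

Coefficient matrix A = [[-16, -10], [20, 12]].
Characteristic polynomial det(A - λI) = λ^2 + 4λ + 8 = 0.
Eigenvalues λ = -2 ± 2i (complex conjugate pair).
For λ=-2+2i: an eigenvector is (2,-3) - i(1,-1) = (2 - i, -3 + i).
A real fundamental pair from Re and Im of e^((-2+2i)t)v: X_1 = e^(-2t)(cos(2t)·(2,-3) + sin(2t)·(1,-1)), X_2 = e^(-2t)(sin(2t)·(2,-3) - cos(2t)·(1,-1)).
General solution: K_1X_1 + K_2X_2.
Applying x_1(0)=1, x_2(0)=2 gives K_1=-3, K_2=-7.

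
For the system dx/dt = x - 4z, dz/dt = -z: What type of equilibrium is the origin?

saddle

A = [[1,-4],[0,-1]]; det(A-λI) = λ^2 - 1.
λ = -1, 1: opposite signs.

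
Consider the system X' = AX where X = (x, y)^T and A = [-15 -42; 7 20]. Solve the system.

Coefficient matrix A = [[-15, -42], [7, 20]].
Characteristic polynomial det(A - λI) = λ^2 - 5λ - 6 = 0.
Eigenvalues λ = -1, 6.
For λ=-1: (A-λI) row 1 is [-14, -42], so an eigenvector is (-3, 1).
For λ=6: (A-λI) row 1 is [-21, -42], so an eigenvector is (2, -1).
General solution: C_1e^(-t)(-3,1) + C_2e^(6t)(2,-1).

x(t) = -3C_1e^(-t) + 2C_2e^(6t), y(t) = C_1e^(-t) - C_2e^(6t)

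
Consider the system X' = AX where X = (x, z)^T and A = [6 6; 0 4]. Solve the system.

x(t) = -3K_1e^(4t) + K_2e^(6t), z(t) = K_1e^(4t)

Coefficient matrix A = [[6, 6], [0, 4]].
Characteristic polynomial det(A - λI) = λ^2 - 10λ + 24 = 0.
Eigenvalues λ = 4, 6.
For λ=4: (A-λI) row 1 is [2, 6], so an eigenvector is (-3, 1).
For λ=6: (A-λI) row 1 is [0, 6], so an eigenvector is (1, 0).
General solution: K_1e^(4t)(-3,1) + K_2e^(6t)(1,0).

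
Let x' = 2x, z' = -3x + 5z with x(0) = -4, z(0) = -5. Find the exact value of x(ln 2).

-16

A = [[2,0],[-3,5]]; eigenvalues λ = 5, 2.
Eigenvectors: (0,-1) for λ=5, (1,1) for λ=2.
From the initial condition, c_1 = 1, c_2 = -4.
x(ln 2) = (1)(2^5)(0) + (-4)(2^2)(1) = -16.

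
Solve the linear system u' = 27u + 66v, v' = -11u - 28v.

u(t) = -3c_1e^(5t) + 2c_2e^(-6t), v(t) = c_1e^(5t) - c_2e^(-6t)

Coefficient matrix A = [[27, 66], [-11, -28]].
Characteristic polynomial det(A - λI) = λ^2 + λ - 30 = 0.
Eigenvalues λ = 5, -6.
For λ=5: (A-λI) row 1 is [22, 66], so an eigenvector is (-3, 1).
For λ=-6: (A-λI) row 1 is [33, 66], so an eigenvector is (2, -1).
General solution: c_1e^(5t)(-3,1) + c_2e^(-6t)(2,-1).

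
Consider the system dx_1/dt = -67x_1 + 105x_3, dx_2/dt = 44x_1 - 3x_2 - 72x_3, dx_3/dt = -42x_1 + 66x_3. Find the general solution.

Coefficient matrix A = [[-67, 0, 105], [44, -3, -72], [-42, 0, 66]].
det(A - λI) = 0 gives eigenvalues λ = 3, -3, -4.
For λ=3: eigenvector (3,-2,2).
For λ=-3: eigenvector (0,1,0).
For λ=-4: eigenvector (-5,4,-3).
General solution: K_1e^(3t)(3,-2,2) + K_2e^(-3t)(0,1,0) + K_3e^(-4t)(-5,4,-3).

x_1(t) = 3K_1e^(3t) - 5K_3e^(-4t), x_2(t) = -2K_1e^(3t) + K_2e^(-3t) + 4K_3e^(-4t), x_3(t) = 2K_1e^(3t) - 3K_3e^(-4t)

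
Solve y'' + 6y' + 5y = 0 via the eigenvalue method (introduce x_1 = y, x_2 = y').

y(t) = C_1e^(-5t) + C_2e^(-t)

Let x_1 = y, x_2 = y'. Then x_1' = x_2 and x_2' = -5x_1 - 6x_2.
A = [[0,1],[-5,-6]]; det(A-λI) = λ^2 + 6λ + 5.
Eigenvalues λ = -5, -1 with eigenvectors (1,-5), (1,-1).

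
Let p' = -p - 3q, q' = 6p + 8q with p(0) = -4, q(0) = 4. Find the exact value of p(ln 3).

A = [[-1,-3],[6,8]]; eigenvalues λ = 5, 2.
Eigenvectors: (1,-2) for λ=5, (-1,1) for λ=2.
From the initial condition, c_1 = 0, c_2 = 4.
p(ln 3) = (0)(3^5)(1) + (4)(3^2)(-1) = -36.

-36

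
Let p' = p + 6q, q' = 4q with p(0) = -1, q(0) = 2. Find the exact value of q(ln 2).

32

A = [[1,6],[0,4]]; eigenvalues λ = 4, 1.
Eigenvectors: (2,1) for λ=4, (-1,0) for λ=1.
From the initial condition, c_1 = 2, c_2 = 5.
q(ln 2) = (2)(2^4)(1) + (5)(2^1)(0) = 32.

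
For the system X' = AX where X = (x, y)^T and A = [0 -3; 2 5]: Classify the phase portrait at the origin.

unstable node

A = [[0,-3],[2,5]]; det(A-λI) = λ^2 - 5λ + 6.
λ = 3, 2: both positive.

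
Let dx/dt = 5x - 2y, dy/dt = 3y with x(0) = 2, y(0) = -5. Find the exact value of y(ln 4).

A = [[5,-2],[0,3]]; eigenvalues λ = 5, 3.
Eigenvectors: (1,0) for λ=5, (-1,-1) for λ=3.
From the initial condition, c_1 = 7, c_2 = 5.
y(ln 4) = (7)(4^5)(0) + (5)(4^3)(-1) = -320.

-320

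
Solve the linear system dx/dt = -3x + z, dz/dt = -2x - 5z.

Coefficient matrix A = [[-3, 1], [-2, -5]].
Characteristic polynomial det(A - λI) = λ^2 + 8λ + 17 = 0.
Eigenvalues λ = -4 ± i (complex conjugate pair).
For λ=-4+i: an eigenvector is (1,-1) - i(0,-1) = (1, -1 + i).
A real fundamental pair from Re and Im of e^((-4+i)t)v: X_1 = e^(-4t)(cos(t)·(1,-1) + sin(t)·(0,-1)), X_2 = e^(-4t)(sin(t)·(1,-1) - cos(t)·(0,-1)).
General solution: C_1X_1 + C_2X_2.

x(t) = C_1e^(-4t)cos(t) + C_2e^(-4t)sin(t), z(t) = -C_1e^(-4t)sin(t) - C_1e^(-4t)cos(t) - C_2e^(-4t)sin(t) + C_2e^(-4t)cos(t)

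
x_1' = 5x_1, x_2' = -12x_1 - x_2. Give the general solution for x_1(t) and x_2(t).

Coefficient matrix A = [[5, 0], [-12, -1]].
Characteristic polynomial det(A - λI) = λ^2 - 4λ - 5 = 0.
Eigenvalues λ = -1, 5.
For λ=-1: (A-λI) row 1 is [6, 0], so an eigenvector is (0, 1).
For λ=5: (A-λI) row 2 is [-12, -6], so an eigenvector is (-1, 2).
General solution: K_1e^(-t)(0,1) + K_2e^(5t)(-1,2).

x_1(t) = -K_2e^(5t), x_2(t) = K_1e^(-t) + 2K_2e^(5t)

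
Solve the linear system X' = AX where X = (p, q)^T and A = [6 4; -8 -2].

Coefficient matrix A = [[6, 4], [-8, -2]].
Characteristic polynomial det(A - λI) = λ^2 - 4λ + 20 = 0.
Eigenvalues λ = 2 ± 4i (complex conjugate pair).
For λ=2+4i: an eigenvector is (0,-1) - i(-1,1) = (0 + i, -1 - i).
A real fundamental pair from Re and Im of e^((2+4i)t)v: X_1 = e^(2t)(cos(4t)·(0,-1) + sin(4t)·(-1,1)), X_2 = e^(2t)(sin(4t)·(0,-1) - cos(4t)·(-1,1)).
General solution: C_1X_1 + C_2X_2.

p(t) = -C_1e^(2t)sin(4t) + C_2e^(2t)cos(4t), q(t) = C_1e^(2t)sin(4t) - C_1e^(2t)cos(4t) - C_2e^(2t)sin(4t) - C_2e^(2t)cos(4t)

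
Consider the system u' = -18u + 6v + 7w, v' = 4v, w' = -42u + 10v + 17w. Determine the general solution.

u(t) = K_1e^(-4t) + K_2e^(3t) - K_3e^(4t), v(t) = K_3e^(4t), w(t) = 2K_1e^(-4t) + 3K_2e^(3t) - 4K_3e^(4t)

Coefficient matrix A = [[-18, 6, 7], [0, 4, 0], [-42, 10, 17]].
det(A - λI) = 0 gives eigenvalues λ = -4, 3, 4.
For λ=-4: eigenvector (1,0,2).
For λ=3: eigenvector (1,0,3).
For λ=4: eigenvector (-1,1,-4).
General solution: K_1e^(-4t)(1,0,2) + K_2e^(3t)(1,0,3) + K_3e^(4t)(-1,1,-4).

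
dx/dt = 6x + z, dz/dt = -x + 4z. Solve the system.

x(t) = -C_1e^(5t) - C_2te^(5t) - 2C_2e^(5t), z(t) = C_1e^(5t) + C_2te^(5t) + C_2e^(5t)

Coefficient matrix A = [[6, 1], [-1, 4]].
Characteristic polynomial det(A - λI) = λ^2 - 10λ + 25 = 0.
Single eigenvalue λ = 5 with algebraic multiplicity 2.
Eigenvector v = (-1,1); generalized eigenvector w with (A-λI)w=v is (-2,1).
General solution: e^(5t)[C_1·v + C_2·(t·v + w)].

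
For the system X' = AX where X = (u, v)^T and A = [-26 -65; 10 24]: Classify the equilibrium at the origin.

stable spiral

A = [[-26,-65],[10,24]]; det(A-λI) = λ^2 + 2λ + 26.
λ = -1 ± 5i: negative real part.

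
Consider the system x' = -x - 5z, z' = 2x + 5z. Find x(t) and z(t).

x(t) = K_1e^(2t)sin(t) - 2K_1e^(2t)cos(t) - 2K_2e^(2t)sin(t) - K_2e^(2t)cos(t), z(t) = -K_1e^(2t)sin(t) + K_1e^(2t)cos(t) + K_2e^(2t)sin(t) + K_2e^(2t)cos(t)

Coefficient matrix A = [[-1, -5], [2, 5]].
Characteristic polynomial det(A - λI) = λ^2 - 4λ + 5 = 0.
Eigenvalues λ = 2 ± i (complex conjugate pair).
For λ=2+i: an eigenvector is (-2,1) - i(1,-1) = (-2 - i, 1 + i).
A real fundamental pair from Re and Im of e^((2+i)t)v: X_1 = e^(2t)(cos(t)·(-2,1) + sin(t)·(1,-1)), X_2 = e^(2t)(sin(t)·(-2,1) - cos(t)·(1,-1)).
General solution: K_1X_1 + K_2X_2.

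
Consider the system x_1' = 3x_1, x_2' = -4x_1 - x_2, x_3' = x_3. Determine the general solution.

x_1(t) = K_1e^(3t), x_2(t) = -K_1e^(3t) + K_2e^(-t), x_3(t) = K_3e^(t)

Coefficient matrix A = [[3, 0, 0], [-4, -1, 0], [0, 0, 1]].
det(A - λI) = 0 gives eigenvalues λ = 3, -1, 1.
For λ=3: eigenvector (1,-1,0).
For λ=-1: eigenvector (0,1,0).
For λ=1: eigenvector (0,0,1).
General solution: K_1e^(3t)(1,-1,0) + K_2e^(-t)(0,1,0) + K_3e^(t)(0,0,1).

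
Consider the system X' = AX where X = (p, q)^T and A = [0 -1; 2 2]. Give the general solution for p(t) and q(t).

p(t) = c_1e^(t)cos(t) + c_2e^(t)sin(t), q(t) = c_1e^(t)sin(t) - c_1e^(t)cos(t) - c_2e^(t)sin(t) - c_2e^(t)cos(t)

Coefficient matrix A = [[0, -1], [2, 2]].
Characteristic polynomial det(A - λI) = λ^2 - 2λ + 2 = 0.
Eigenvalues λ = 1 ± i (complex conjugate pair).
For λ=1+i: an eigenvector is (1,-1) - i(0,1) = (1, -1 - i).
A real fundamental pair from Re and Im of e^((1+i)t)v: X_1 = e^(t)(cos(t)·(1,-1) + sin(t)·(0,1)), X_2 = e^(t)(sin(t)·(1,-1) - cos(t)·(0,1)).
General solution: c_1X_1 + c_2X_2.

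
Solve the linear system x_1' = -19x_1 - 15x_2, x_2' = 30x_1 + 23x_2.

x_1(t) = 2K_1e^(2t)sin(3t) - K_1e^(2t)cos(3t) - K_2e^(2t)sin(3t) - 2K_2e^(2t)cos(3t), x_2(t) = -3K_1e^(2t)sin(3t) + K_1e^(2t)cos(3t) + K_2e^(2t)sin(3t) + 3K_2e^(2t)cos(3t)

Coefficient matrix A = [[-19, -15], [30, 23]].
Characteristic polynomial det(A - λI) = λ^2 - 4λ + 13 = 0.
Eigenvalues λ = 2 ± 3i (complex conjugate pair).
For λ=2+3i: an eigenvector is (-1,1) - i(2,-3) = (-1 - 2i, 1 + 3i).
A real fundamental pair from Re and Im of e^((2+3i)t)v: X_1 = e^(2t)(cos(3t)·(-1,1) + sin(3t)·(2,-3)), X_2 = e^(2t)(sin(3t)·(-1,1) - cos(3t)·(2,-3)).
General solution: K_1X_1 + K_2X_2.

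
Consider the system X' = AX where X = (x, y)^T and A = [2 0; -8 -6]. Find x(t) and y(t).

Coefficient matrix A = [[2, 0], [-8, -6]].
Characteristic polynomial det(A - λI) = λ^2 + 4λ - 12 = 0.
Eigenvalues λ = -6, 2.
For λ=-6: (A-λI) row 1 is [8, 0], so an eigenvector is (0, -1).
For λ=2: (A-λI) row 2 is [-8, -8], so an eigenvector is (1, -1).
General solution: c_1e^(-6t)(0,-1) + c_2e^(2t)(1,-1).

x(t) = c_2e^(2t), y(t) = -c_1e^(-6t) - c_2e^(2t)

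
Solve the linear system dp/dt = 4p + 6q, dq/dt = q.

Coefficient matrix A = [[4, 6], [0, 1]].
Characteristic polynomial det(A - λI) = λ^2 - 5λ + 4 = 0.
Eigenvalues λ = 1, 4.
For λ=1: (A-λI) row 1 is [3, 6], so an eigenvector is (2, -1).
For λ=4: (A-λI) row 1 is [0, 6], so an eigenvector is (1, 0).
General solution: C_1e^(t)(2,-1) + C_2e^(4t)(1,0).

p(t) = 2C_1e^(t) + C_2e^(4t), q(t) = -C_1e^(t)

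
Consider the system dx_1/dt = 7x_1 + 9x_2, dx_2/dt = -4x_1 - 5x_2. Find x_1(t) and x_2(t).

Coefficient matrix A = [[7, 9], [-4, -5]].
Characteristic polynomial det(A - λI) = λ^2 - 2λ + 1 = 0.
Single eigenvalue λ = 1 with algebraic multiplicity 2.
Eigenvector v = (-3,2); generalized eigenvector w with (A-λI)w=v is (-2,1).
General solution: e^(t)[c_1·v + c_2·(t·v + w)].

x_1(t) = -3c_1e^(t) - 3c_2te^(t) - 2c_2e^(t), x_2(t) = 2c_1e^(t) + 2c_2te^(t) + c_2e^(t)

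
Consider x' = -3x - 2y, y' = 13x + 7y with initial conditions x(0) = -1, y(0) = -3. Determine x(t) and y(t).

x(t) = 11e^(2t)sin(t) - e^(2t)cos(t), y(t) = -28e^(2t)sin(t) - 3e^(2t)cos(t)

Coefficient matrix A = [[-3, -2], [13, 7]].
Characteristic polynomial det(A - λI) = λ^2 - 4λ + 5 = 0.
Eigenvalues λ = 2 ± i (complex conjugate pair).
For λ=2+i: an eigenvector is (-1,2) - i(1,-3) = (-1 - i, 2 + 3i).
A real fundamental pair from Re and Im of e^((2+i)t)v: X_1 = e^(2t)(cos(t)·(-1,2) + sin(t)·(1,-3)), X_2 = e^(2t)(sin(t)·(-1,2) - cos(t)·(1,-3)).
General solution: C_1X_1 + C_2X_2.
Applying x(0)=-1, y(0)=-3 gives C_1=6, C_2=-5.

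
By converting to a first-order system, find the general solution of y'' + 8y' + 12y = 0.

Let x_1 = y, x_2 = y'. Then x_1' = x_2 and x_2' = -12x_1 - 8x_2.
A = [[0,1],[-12,-8]]; det(A-λI) = λ^2 + 8λ + 12.
Eigenvalues λ = -2, -6 with eigenvectors (1,-2), (1,-6).

y(t) = c_1e^(-2t) + c_2e^(-6t)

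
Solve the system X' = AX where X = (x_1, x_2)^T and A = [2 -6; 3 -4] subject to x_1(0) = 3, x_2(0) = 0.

Coefficient matrix A = [[2, -6], [3, -4]].
Characteristic polynomial det(A - λI) = λ^2 + 2λ + 10 = 0.
Eigenvalues λ = -1 ± 3i (complex conjugate pair).
For λ=-1+3i: an eigenvector is (1,1) - i(-1,0) = (1 + i, 1).
A real fundamental pair from Re and Im of e^((-1+3i)t)v: X_1 = e^(-t)(cos(3t)·(1,1) + sin(3t)·(-1,0)), X_2 = e^(-t)(sin(3t)·(1,1) - cos(3t)·(-1,0)).
General solution: c_1X_1 + c_2X_2.
Applying x_1(0)=3, x_2(0)=0 gives c_1=0, c_2=3.

x_1(t) = 3e^(-t)sin(3t) + 3e^(-t)cos(3t), x_2(t) = 3e^(-t)sin(3t)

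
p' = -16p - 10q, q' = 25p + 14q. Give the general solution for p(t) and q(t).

p(t) = c_1e^(-t)sin(5t) - c_1e^(-t)cos(5t) - c_2e^(-t)sin(5t) - c_2e^(-t)cos(5t), q(t) = -2c_1e^(-t)sin(5t) + c_1e^(-t)cos(5t) + c_2e^(-t)sin(5t) + 2c_2e^(-t)cos(5t)

Coefficient matrix A = [[-16, -10], [25, 14]].
Characteristic polynomial det(A - λI) = λ^2 + 2λ + 26 = 0.
Eigenvalues λ = -1 ± 5i (complex conjugate pair).
For λ=-1+5i: an eigenvector is (-1,1) - i(1,-2) = (-1 - i, 1 + 2i).
A real fundamental pair from Re and Im of e^((-1+5i)t)v: X_1 = e^(-t)(cos(5t)·(-1,1) + sin(5t)·(1,-2)), X_2 = e^(-t)(sin(5t)·(-1,1) - cos(5t)·(1,-2)).
General solution: c_1X_1 + c_2X_2.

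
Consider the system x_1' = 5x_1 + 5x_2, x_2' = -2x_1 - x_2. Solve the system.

Coefficient matrix A = [[5, 5], [-2, -1]].
Characteristic polynomial det(A - λI) = λ^2 - 4λ + 5 = 0.
Eigenvalues λ = 2 ± i (complex conjugate pair).
For λ=2+i: an eigenvector is (-1,1) - i(2,-1) = (-1 - 2i, 1 + i).
A real fundamental pair from Re and Im of e^((2+i)t)v: X_1 = e^(2t)(cos(t)·(-1,1) + sin(t)·(2,-1)), X_2 = e^(2t)(sin(t)·(-1,1) - cos(t)·(2,-1)).
General solution: c_1X_1 + c_2X_2.

x_1(t) = 2c_1e^(2t)sin(t) - c_1e^(2t)cos(t) - c_2e^(2t)sin(t) - 2c_2e^(2t)cos(t), x_2(t) = -c_1e^(2t)sin(t) + c_1e^(2t)cos(t) + c_2e^(2t)sin(t) + c_2e^(2t)cos(t)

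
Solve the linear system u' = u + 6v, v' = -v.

Coefficient matrix A = [[1, 6], [0, -1]].
Characteristic polynomial det(A - λI) = λ^2 - 1 = 0.
Eigenvalues λ = 1, -1.
For λ=1: (A-λI) row 1 is [0, 6], so an eigenvector is (1, 0).
For λ=-1: (A-λI) row 1 is [2, 6], so an eigenvector is (3, -1).
General solution: C_1e^(t)(1,0) + C_2e^(-t)(3,-1).

u(t) = C_1e^(t) + 3C_2e^(-t), v(t) = -C_2e^(-t)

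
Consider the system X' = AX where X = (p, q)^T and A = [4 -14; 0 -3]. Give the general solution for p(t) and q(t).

p(t) = -2C_1e^(-3t) - C_2e^(4t), q(t) = -C_1e^(-3t)

Coefficient matrix A = [[4, -14], [0, -3]].
Characteristic polynomial det(A - λI) = λ^2 - λ - 12 = 0.
Eigenvalues λ = -3, 4.
For λ=-3: (A-λI) row 1 is [7, -14], so an eigenvector is (-2, -1).
For λ=4: (A-λI) row 1 is [0, -14], so an eigenvector is (-1, 0).
General solution: C_1e^(-3t)(-2,-1) + C_2e^(4t)(-1,0).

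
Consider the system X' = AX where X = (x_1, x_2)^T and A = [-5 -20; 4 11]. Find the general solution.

x_1(t) = -2C_1e^(3t)sin(4t) + C_1e^(3t)cos(4t) + C_2e^(3t)sin(4t) + 2C_2e^(3t)cos(4t), x_2(t) = C_1e^(3t)sin(4t) - C_2e^(3t)cos(4t)

Coefficient matrix A = [[-5, -20], [4, 11]].
Characteristic polynomial det(A - λI) = λ^2 - 6λ + 25 = 0.
Eigenvalues λ = 3 ± 4i (complex conjugate pair).
For λ=3+4i: an eigenvector is (1,0) - i(-2,1) = (1 + 2i, 0 - i).
A real fundamental pair from Re and Im of e^((3+4i)t)v: X_1 = e^(3t)(cos(4t)·(1,0) + sin(4t)·(-2,1)), X_2 = e^(3t)(sin(4t)·(1,0) - cos(4t)·(-2,1)).
General solution: C_1X_1 + C_2X_2.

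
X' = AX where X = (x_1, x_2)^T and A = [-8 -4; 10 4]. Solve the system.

x_1(t) = -C_1e^(-2t)sin(2t) - C_1e^(-2t)cos(2t) - C_2e^(-2t)sin(2t) + C_2e^(-2t)cos(2t), x_2(t) = C_1e^(-2t)sin(2t) + 2C_1e^(-2t)cos(2t) + 2C_2e^(-2t)sin(2t) - C_2e^(-2t)cos(2t)

Coefficient matrix A = [[-8, -4], [10, 4]].
Characteristic polynomial det(A - λI) = λ^2 + 4λ + 8 = 0.
Eigenvalues λ = -2 ± 2i (complex conjugate pair).
For λ=-2+2i: an eigenvector is (-1,2) - i(-1,1) = (-1 + i, 2 - i).
A real fundamental pair from Re and Im of e^((-2+2i)t)v: X_1 = e^(-2t)(cos(2t)·(-1,2) + sin(2t)·(-1,1)), X_2 = e^(-2t)(sin(2t)·(-1,2) - cos(2t)·(-1,1)).
General solution: C_1X_1 + C_2X_2.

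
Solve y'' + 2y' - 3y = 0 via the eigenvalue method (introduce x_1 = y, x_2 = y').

y(t) = C_1e^(-3t) + C_2e^(t)

Let x_1 = y, x_2 = y'. Then x_1' = x_2 and x_2' = 3x_1 - 2x_2.
A = [[0,1],[3,-2]]; det(A-λI) = λ^2 + 2λ - 3.
Eigenvalues λ = -3, 1 with eigenvectors (1,-3), (1,1).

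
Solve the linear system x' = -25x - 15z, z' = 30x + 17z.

Coefficient matrix A = [[-25, -15], [30, 17]].
Characteristic polynomial det(A - λI) = λ^2 + 8λ + 25 = 0.
Eigenvalues λ = -4 ± 3i (complex conjugate pair).
For λ=-4+3i: an eigenvector is (-2,3) - i(-1,1) = (-2 + i, 3 - i).
A real fundamental pair from Re and Im of e^((-4+3i)t)v: X_1 = e^(-4t)(cos(3t)·(-2,3) + sin(3t)·(-1,1)), X_2 = e^(-4t)(sin(3t)·(-2,3) - cos(3t)·(-1,1)).
General solution: K_1X_1 + K_2X_2.

x(t) = -K_1e^(-4t)sin(3t) - 2K_1e^(-4t)cos(3t) - 2K_2e^(-4t)sin(3t) + K_2e^(-4t)cos(3t), z(t) = K_1e^(-4t)sin(3t) + 3K_1e^(-4t)cos(3t) + 3K_2e^(-4t)sin(3t) - K_2e^(-4t)cos(3t)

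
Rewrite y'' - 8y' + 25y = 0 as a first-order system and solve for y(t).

Let x_1 = y, x_2 = y'. Then x_1' = x_2 and x_2' = -25x_1 + 8x_2.
A = [[0,1],[-25,8]]; det(A-λI) = λ^2 - 8λ + 25.
Eigenvalues λ = 4 ± 3i.

y(t) = K_1e^(4t)cos(3t) + K_2e^(4t)sin(3t)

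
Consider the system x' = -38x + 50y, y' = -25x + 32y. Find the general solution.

x(t) = -C_1e^(-3t)sin(5t) + 3C_1e^(-3t)cos(5t) + 3C_2e^(-3t)sin(5t) + C_2e^(-3t)cos(5t), y(t) = -C_1e^(-3t)sin(5t) + 2C_1e^(-3t)cos(5t) + 2C_2e^(-3t)sin(5t) + C_2e^(-3t)cos(5t)

Coefficient matrix A = [[-38, 50], [-25, 32]].
Characteristic polynomial det(A - λI) = λ^2 + 6λ + 34 = 0.
Eigenvalues λ = -3 ± 5i (complex conjugate pair).
For λ=-3+5i: an eigenvector is (3,2) - i(-1,-1) = (3 + i, 2 + i).
A real fundamental pair from Re and Im of e^((-3+5i)t)v: X_1 = e^(-3t)(cos(5t)·(3,2) + sin(5t)·(-1,-1)), X_2 = e^(-3t)(sin(5t)·(3,2) - cos(5t)·(-1,-1)).
General solution: C_1X_1 + C_2X_2.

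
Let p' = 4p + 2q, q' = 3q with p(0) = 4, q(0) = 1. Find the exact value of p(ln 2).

80

A = [[4,2],[0,3]]; eigenvalues λ = 4, 3.
Eigenvectors: (1,0) for λ=4, (-2,1) for λ=3.
From the initial condition, c_1 = 6, c_2 = 1.
p(ln 2) = (6)(2^4)(1) + (1)(2^3)(-2) = 80.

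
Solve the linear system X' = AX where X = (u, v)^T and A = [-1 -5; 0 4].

u(t) = C_1e^(4t) - C_2e^(-t), v(t) = -C_1e^(4t)

Coefficient matrix A = [[-1, -5], [0, 4]].
Characteristic polynomial det(A - λI) = λ^2 - 3λ - 4 = 0.
Eigenvalues λ = 4, -1.
For λ=4: (A-λI) row 1 is [-5, -5], so an eigenvector is (1, -1).
For λ=-1: (A-λI) row 1 is [0, -5], so an eigenvector is (-1, 0).
General solution: C_1e^(4t)(1,-1) + C_2e^(-t)(-1,0).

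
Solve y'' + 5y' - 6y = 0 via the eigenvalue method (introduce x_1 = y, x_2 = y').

Let x_1 = y, x_2 = y'. Then x_1' = x_2 and x_2' = 6x_1 - 5x_2.
A = [[0,1],[6,-5]]; det(A-λI) = λ^2 + 5λ - 6.
Eigenvalues λ = 1, -6 with eigenvectors (1,1), (1,-6).

y(t) = K_1e^(t) + K_2e^(-6t)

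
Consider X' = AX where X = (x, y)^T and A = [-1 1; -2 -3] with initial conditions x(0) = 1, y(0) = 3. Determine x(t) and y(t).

Coefficient matrix A = [[-1, 1], [-2, -3]].
Characteristic polynomial det(A - λI) = λ^2 + 4λ + 5 = 0.
Eigenvalues λ = -2 ± i (complex conjugate pair).
For λ=-2+i: an eigenvector is (0,-1) - i(-1,1) = (0 + i, -1 - i).
A real fundamental pair from Re and Im of e^((-2+i)t)v: X_1 = e^(-2t)(cos(t)·(0,-1) + sin(t)·(-1,1)), X_2 = e^(-2t)(sin(t)·(0,-1) - cos(t)·(-1,1)).
General solution: C_1X_1 + C_2X_2.
Applying x(0)=1, y(0)=3 gives C_1=-4, C_2=1.

x(t) = 4e^(-2t)sin(t) + e^(-2t)cos(t), y(t) = -5e^(-2t)sin(t) + 3e^(-2t)cos(t)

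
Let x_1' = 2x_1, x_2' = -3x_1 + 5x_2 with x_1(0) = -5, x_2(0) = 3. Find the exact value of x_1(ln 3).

A = [[2,0],[-3,5]]; eigenvalues λ = 5, 2.
Eigenvectors: (0,1) for λ=5, (-1,-1) for λ=2.
From the initial condition, c_1 = 8, c_2 = 5.
x_1(ln 3) = (8)(3^5)(0) + (5)(3^2)(-1) = -45.

-45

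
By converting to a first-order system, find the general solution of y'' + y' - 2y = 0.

Let x_1 = y, x_2 = y'. Then x_1' = x_2 and x_2' = 2x_1 - x_2.
A = [[0,1],[2,-1]]; det(A-λI) = λ^2 + λ - 2.
Eigenvalues λ = 1, -2 with eigenvectors (1,1), (1,-2).

y(t) = C_1e^(t) + C_2e^(-2t)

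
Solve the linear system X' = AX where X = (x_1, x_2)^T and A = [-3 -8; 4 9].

Coefficient matrix A = [[-3, -8], [4, 9]].
Characteristic polynomial det(A - λI) = λ^2 - 6λ + 5 = 0.
Eigenvalues λ = 5, 1.
For λ=5: (A-λI) row 1 is [-8, -8], so an eigenvector is (1, -1).
For λ=1: (A-λI) row 1 is [-4, -8], so an eigenvector is (2, -1).
General solution: c_1e^(5t)(1,-1) + c_2e^(t)(2,-1).

x_1(t) = c_1e^(5t) + 2c_2e^(t), x_2(t) = -c_1e^(5t) - c_2e^(t)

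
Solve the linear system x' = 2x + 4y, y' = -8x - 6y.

Coefficient matrix A = [[2, 4], [-8, -6]].
Characteristic polynomial det(A - λI) = λ^2 + 4λ + 20 = 0.
Eigenvalues λ = -2 ± 4i (complex conjugate pair).
For λ=-2+4i: an eigenvector is (-1,1) - i(0,1) = (-1, 1 - i).
A real fundamental pair from Re and Im of e^((-2+4i)t)v: X_1 = e^(-2t)(cos(4t)·(-1,1) + sin(4t)·(0,1)), X_2 = e^(-2t)(sin(4t)·(-1,1) - cos(4t)·(0,1)).
General solution: K_1X_1 + K_2X_2.

x(t) = -K_1e^(-2t)cos(4t) - K_2e^(-2t)sin(4t), y(t) = K_1e^(-2t)sin(4t) + K_1e^(-2t)cos(4t) + K_2e^(-2t)sin(4t) - K_2e^(-2t)cos(4t)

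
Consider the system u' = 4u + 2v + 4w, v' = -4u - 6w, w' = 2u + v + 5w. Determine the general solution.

u(t) = C_1e^(4t) - C_2e^(2t), v(t) = -4C_1e^(4t) - C_2e^(2t) - 2C_3e^(3t), w(t) = 2C_1e^(4t) + C_2e^(2t) + C_3e^(3t)

Coefficient matrix A = [[4, 2, 4], [-4, 0, -6], [2, 1, 5]].
det(A - λI) = 0 gives eigenvalues λ = 4, 2, 3.
For λ=4: eigenvector (1,-4,2).
For λ=2: eigenvector (-1,-1,1).
For λ=3: eigenvector (0,-2,1).
General solution: C_1e^(4t)(1,-4,2) + C_2e^(2t)(-1,-1,1) + C_3e^(3t)(0,-2,1).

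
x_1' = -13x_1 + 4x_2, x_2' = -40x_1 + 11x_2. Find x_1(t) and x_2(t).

Coefficient matrix A = [[-13, 4], [-40, 11]].
Characteristic polynomial det(A - λI) = λ^2 + 2λ + 17 = 0.
Eigenvalues λ = -1 ± 4i (complex conjugate pair).
For λ=-1+4i: an eigenvector is (1,3) - i(0,-1) = (1, 3 + i).
A real fundamental pair from Re and Im of e^((-1+4i)t)v: X_1 = e^(-t)(cos(4t)·(1,3) + sin(4t)·(0,-1)), X_2 = e^(-t)(sin(4t)·(1,3) - cos(4t)·(0,-1)).
General solution: C_1X_1 + C_2X_2.

x_1(t) = C_1e^(-t)cos(4t) + C_2e^(-t)sin(4t), x_2(t) = -C_1e^(-t)sin(4t) + 3C_1e^(-t)cos(4t) + 3C_2e^(-t)sin(4t) + C_2e^(-t)cos(4t)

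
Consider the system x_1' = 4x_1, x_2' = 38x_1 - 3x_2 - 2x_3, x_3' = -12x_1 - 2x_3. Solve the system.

Coefficient matrix A = [[4, 0, 0], [38, -3, -2], [-12, 0, -2]].
det(A - λI) = 0 gives eigenvalues λ = -3, 4, -2.
For λ=-3: eigenvector (0,1,0).
For λ=4: eigenvector (1,6,-2).
For λ=-2: eigenvector (0,-2,1).
General solution: c_1e^(-3t)(0,1,0) + c_2e^(4t)(1,6,-2) + c_3e^(-2t)(0,-2,1).

x_1(t) = c_2e^(4t), x_2(t) = c_1e^(-3t) + 6c_2e^(4t) - 2c_3e^(-2t), x_3(t) = -2c_2e^(4t) + c_3e^(-2t)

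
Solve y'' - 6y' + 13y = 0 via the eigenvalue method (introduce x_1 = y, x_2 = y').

y(t) = K_1e^(3t)cos(2t) + K_2e^(3t)sin(2t)

Let x_1 = y, x_2 = y'. Then x_1' = x_2 and x_2' = -13x_1 + 6x_2.
A = [[0,1],[-13,6]]; det(A-λI) = λ^2 - 6λ + 13.
Eigenvalues λ = 3 ± 2i.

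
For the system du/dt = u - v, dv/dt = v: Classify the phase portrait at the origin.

unstable improper node

A = [[1,-1],[0,1]]; det(A-λI) = λ^2 - 2λ + 1.
repeated λ = 1 with a single eigenvector.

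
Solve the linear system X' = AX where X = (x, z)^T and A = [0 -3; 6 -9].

Coefficient matrix A = [[0, -3], [6, -9]].
Characteristic polynomial det(A - λI) = λ^2 + 9λ + 18 = 0.
Eigenvalues λ = -3, -6.
For λ=-3: (A-λI) row 1 is [3, -3], so an eigenvector is (1, 1).
For λ=-6: (A-λI) row 1 is [6, -3], so an eigenvector is (1, 2).
General solution: c_1e^(-3t)(1,1) + c_2e^(-6t)(1,2).

x(t) = c_1e^(-3t) + c_2e^(-6t), z(t) = c_1e^(-3t) + 2c_2e^(-6t)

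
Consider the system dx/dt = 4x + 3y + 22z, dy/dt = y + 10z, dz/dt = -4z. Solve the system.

Coefficient matrix A = [[4, 3, 22], [0, 1, 10], [0, 0, -4]].
det(A - λI) = 0 gives eigenvalues λ = -4, 1, 4.
For λ=-4: eigenvector (-2,-2,1).
For λ=1: eigenvector (-1,1,0).
For λ=4: eigenvector (1,0,0).
General solution: C_1e^(-4t)(-2,-2,1) + C_2e^(t)(-1,1,0) + C_3e^(4t)(1,0,0).

x(t) = -2C_1e^(-4t) - C_2e^(t) + C_3e^(4t), y(t) = -2C_1e^(-4t) + C_2e^(t), z(t) = C_1e^(-4t)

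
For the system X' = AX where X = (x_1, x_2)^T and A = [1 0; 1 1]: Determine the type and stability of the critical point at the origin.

A = [[1,0],[1,1]]; det(A-λI) = λ^2 - 2λ + 1.
repeated λ = 1 with a single eigenvector.

unstable improper node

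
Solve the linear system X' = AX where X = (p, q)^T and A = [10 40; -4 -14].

Coefficient matrix A = [[10, 40], [-4, -14]].
Characteristic polynomial det(A - λI) = λ^2 + 4λ + 20 = 0.
Eigenvalues λ = -2 ± 4i (complex conjugate pair).
For λ=-2+4i: an eigenvector is (-1,0) - i(-3,1) = (-1 + 3i, 0 - i).
A real fundamental pair from Re and Im of e^((-2+4i)t)v: X_1 = e^(-2t)(cos(4t)·(-1,0) + sin(4t)·(-3,1)), X_2 = e^(-2t)(sin(4t)·(-1,0) - cos(4t)·(-3,1)).
General solution: K_1X_1 + K_2X_2.

p(t) = -3K_1e^(-2t)sin(4t) - K_1e^(-2t)cos(4t) - K_2e^(-2t)sin(4t) + 3K_2e^(-2t)cos(4t), q(t) = K_1e^(-2t)sin(4t) - K_2e^(-2t)cos(4t)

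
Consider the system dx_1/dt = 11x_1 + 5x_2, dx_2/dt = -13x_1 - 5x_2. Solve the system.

x_1(t) = 2K_1e^(3t)sin(t) - K_1e^(3t)cos(t) - K_2e^(3t)sin(t) - 2K_2e^(3t)cos(t), x_2(t) = -3K_1e^(3t)sin(t) + 2K_1e^(3t)cos(t) + 2K_2e^(3t)sin(t) + 3K_2e^(3t)cos(t)

Coefficient matrix A = [[11, 5], [-13, -5]].
Characteristic polynomial det(A - λI) = λ^2 - 6λ + 10 = 0.
Eigenvalues λ = 3 ± i (complex conjugate pair).
For λ=3+i: an eigenvector is (-1,2) - i(2,-3) = (-1 - 2i, 2 + 3i).
A real fundamental pair from Re and Im of e^((3+i)t)v: X_1 = e^(3t)(cos(t)·(-1,2) + sin(t)·(2,-3)), X_2 = e^(3t)(sin(t)·(-1,2) - cos(t)·(2,-3)).
General solution: K_1X_1 + K_2X_2.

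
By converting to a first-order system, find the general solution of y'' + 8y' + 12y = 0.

Let x_1 = y, x_2 = y'. Then x_1' = x_2 and x_2' = -12x_1 - 8x_2.
A = [[0,1],[-12,-8]]; det(A-λI) = λ^2 + 8λ + 12.
Eigenvalues λ = -6, -2 with eigenvectors (1,-6), (1,-2).

y(t) = K_1e^(-6t) + K_2e^(-2t)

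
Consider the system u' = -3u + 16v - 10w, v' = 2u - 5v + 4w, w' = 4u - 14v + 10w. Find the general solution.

Coefficient matrix A = [[-3, 16, -10], [2, -5, 4], [4, -14, 10]].
det(A - λI) = 0 gives eigenvalues λ = -1, 1, 2.
For λ=-1: eigenvector (2,-1,-2).
For λ=1: eigenvector (-1,1,2).
For λ=2: eigenvector (-2,0,1).
General solution: c_1e^(-t)(2,-1,-2) + c_2e^(t)(-1,1,2) + c_3e^(2t)(-2,0,1).

u(t) = 2c_1e^(-t) - c_2e^(t) - 2c_3e^(2t), v(t) = -c_1e^(-t) + c_2e^(t), w(t) = -2c_1e^(-t) + 2c_2e^(t) + c_3e^(2t)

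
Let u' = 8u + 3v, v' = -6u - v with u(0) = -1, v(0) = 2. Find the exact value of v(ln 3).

A = [[8,3],[-6,-1]]; eigenvalues λ = 2, 5.
Eigenvectors: (1,-2) for λ=2, (-1,1) for λ=5.
From the initial condition, c_1 = -1, c_2 = 0.
v(ln 3) = (-1)(3^2)(-2) + (0)(3^5)(1) = 18.

18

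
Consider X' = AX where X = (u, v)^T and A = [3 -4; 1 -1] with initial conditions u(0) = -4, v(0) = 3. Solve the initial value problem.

u(t) = -20te^(t) - 4e^(t), v(t) = -10te^(t) + 3e^(t)

Coefficient matrix A = [[3, -4], [1, -1]].
Characteristic polynomial det(A - λI) = λ^2 - 2λ + 1 = 0.
Single eigenvalue λ = 1 with algebraic multiplicity 2.
Eigenvector v = (2,1); generalized eigenvector w with (A-λI)w=v is (3,1).
General solution: e^(t)[K_1·v + K_2·(t·v + w)].
Applying u(0)=-4, v(0)=3 gives K_1=13, K_2=-10.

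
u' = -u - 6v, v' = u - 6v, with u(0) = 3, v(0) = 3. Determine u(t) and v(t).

u(t) = -9e^(-3t) + 12e^(-4t), v(t) = -3e^(-3t) + 6e^(-4t)

Coefficient matrix A = [[-1, -6], [1, -6]].
Characteristic polynomial det(A - λI) = λ^2 + 7λ + 12 = 0.
Eigenvalues λ = -4, -3.
For λ=-4: (A-λI) row 1 is [3, -6], so an eigenvector is (2, 1).
For λ=-3: (A-λI) row 1 is [2, -6], so an eigenvector is (3, 1).
General solution: C_1e^(-4t)(2,1) + C_2e^(-3t)(3,1).
Applying u(0)=3, v(0)=3 gives C_1=6, C_2=-3.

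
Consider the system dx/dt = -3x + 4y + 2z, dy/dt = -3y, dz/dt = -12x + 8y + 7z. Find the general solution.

x(t) = c_1e^(t) - c_2e^(-3t) + c_3e^(3t), y(t) = c_2e^(-3t), z(t) = 2c_1e^(t) - 2c_2e^(-3t) + 3c_3e^(3t)

Coefficient matrix A = [[-3, 4, 2], [0, -3, 0], [-12, 8, 7]].
det(A - λI) = 0 gives eigenvalues λ = 1, -3, 3.
For λ=1: eigenvector (1,0,2).
For λ=-3: eigenvector (-1,1,-2).
For λ=3: eigenvector (1,0,3).
General solution: c_1e^(t)(1,0,2) + c_2e^(-3t)(-1,1,-2) + c_3e^(3t)(1,0,3).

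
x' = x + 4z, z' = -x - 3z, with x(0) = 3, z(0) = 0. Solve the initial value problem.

x(t) = 6te^(-t) + 3e^(-t), z(t) = -3te^(-t)

Coefficient matrix A = [[1, 4], [-1, -3]].
Characteristic polynomial det(A - λI) = λ^2 + 2λ + 1 = 0.
Single eigenvalue λ = -1 with algebraic multiplicity 2.
Eigenvector v = (-2,1); generalized eigenvector w with (A-λI)w=v is (1,-1).
General solution: e^(-t)[C_1·v + C_2·(t·v + w)].
Applying x(0)=3, z(0)=0 gives C_1=-3, C_2=-3.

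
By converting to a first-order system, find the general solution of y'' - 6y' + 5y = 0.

y(t) = C_1e^(5t) + C_2e^(t)

Let x_1 = y, x_2 = y'. Then x_1' = x_2 and x_2' = -5x_1 + 6x_2.
A = [[0,1],[-5,6]]; det(A-λI) = λ^2 - 6λ + 5.
Eigenvalues λ = 5, 1 with eigenvectors (1,5), (1,1).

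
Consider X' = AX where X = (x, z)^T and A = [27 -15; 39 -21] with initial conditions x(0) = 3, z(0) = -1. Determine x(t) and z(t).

Coefficient matrix A = [[27, -15], [39, -21]].
Characteristic polynomial det(A - λI) = λ^2 - 6λ + 18 = 0.
Eigenvalues λ = 3 ± 3i (complex conjugate pair).
For λ=3+3i: an eigenvector is (-1,-2) - i(2,3) = (-1 - 2i, -2 - 3i).
A real fundamental pair from Re and Im of e^((3+3i)t)v: X_1 = e^(3t)(cos(3t)·(-1,-2) + sin(3t)·(2,3)), X_2 = e^(3t)(sin(3t)·(-1,-2) - cos(3t)·(2,3)).
General solution: K_1X_1 + K_2X_2.
Applying x(0)=3, z(0)=-1 gives K_1=11, K_2=-7.

x(t) = 29e^(3t)sin(3t) + 3e^(3t)cos(3t), z(t) = 47e^(3t)sin(3t) - e^(3t)cos(3t)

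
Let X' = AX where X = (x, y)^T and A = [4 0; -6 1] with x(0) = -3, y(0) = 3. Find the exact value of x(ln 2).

A = [[4,0],[-6,1]]; eigenvalues λ = 4, 1.
Eigenvectors: (1,-2) for λ=4, (0,1) for λ=1.
From the initial condition, c_1 = -3, c_2 = -3.
x(ln 2) = (-3)(2^4)(1) + (-3)(2^1)(0) = -48.

-48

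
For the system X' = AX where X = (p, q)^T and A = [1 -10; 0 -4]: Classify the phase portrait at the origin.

A = [[1,-10],[0,-4]]; det(A-λI) = λ^2 + 3λ - 4.
λ = -4, 1: opposite signs.

saddle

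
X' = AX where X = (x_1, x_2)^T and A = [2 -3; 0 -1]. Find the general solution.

x_1(t) = c_1e^(2t) - c_2e^(-t), x_2(t) = -c_2e^(-t)

Coefficient matrix A = [[2, -3], [0, -1]].
Characteristic polynomial det(A - λI) = λ^2 - λ - 2 = 0.
Eigenvalues λ = 2, -1.
For λ=2: (A-λI) row 1 is [0, -3], so an eigenvector is (1, 0).
For λ=-1: (A-λI) row 1 is [3, -3], so an eigenvector is (-1, -1).
General solution: c_1e^(2t)(1,0) + c_2e^(-t)(-1,-1).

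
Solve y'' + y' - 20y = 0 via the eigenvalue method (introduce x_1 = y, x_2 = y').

y(t) = C_1e^(4t) + C_2e^(-5t)

Let x_1 = y, x_2 = y'. Then x_1' = x_2 and x_2' = 20x_1 - x_2.
A = [[0,1],[20,-1]]; det(A-λI) = λ^2 + λ - 20.
Eigenvalues λ = 4, -5 with eigenvectors (1,4), (1,-5).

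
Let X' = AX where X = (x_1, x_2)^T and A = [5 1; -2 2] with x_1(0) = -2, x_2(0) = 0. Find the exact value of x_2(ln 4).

768

A = [[5,1],[-2,2]]; eigenvalues λ = 4, 3.
Eigenvectors: (1,-1) for λ=4, (1,-2) for λ=3.
From the initial condition, c_1 = -4, c_2 = 2.
x_2(ln 4) = (-4)(4^4)(-1) + (2)(4^3)(-2) = 768.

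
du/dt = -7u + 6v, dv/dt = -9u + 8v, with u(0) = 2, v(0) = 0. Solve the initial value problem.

Coefficient matrix A = [[-7, 6], [-9, 8]].
Characteristic polynomial det(A - λI) = λ^2 - λ - 2 = 0.
Eigenvalues λ = -1, 2.
For λ=-1: (A-λI) row 1 is [-6, 6], so an eigenvector is (-1, -1).
For λ=2: (A-λI) row 1 is [-9, 6], so an eigenvector is (-2, -3).
General solution: C_1e^(-t)(-1,-1) + C_2e^(2t)(-2,-3).
Applying u(0)=2, v(0)=0 gives C_1=-6, C_2=2.

u(t) = -4e^(2t) + 6e^(-t), v(t) = -6e^(2t) + 6e^(-t)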